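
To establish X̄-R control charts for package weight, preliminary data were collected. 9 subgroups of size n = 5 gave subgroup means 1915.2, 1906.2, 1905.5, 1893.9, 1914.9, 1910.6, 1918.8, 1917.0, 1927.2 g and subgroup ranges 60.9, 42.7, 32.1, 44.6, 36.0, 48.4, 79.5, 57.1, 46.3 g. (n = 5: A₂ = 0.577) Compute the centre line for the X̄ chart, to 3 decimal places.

1912.144

X̄̄ = (1915.2 + 1906.2 + 1905.5 + 1893.9 + 1914.9 + 1910.6 + 1918.8 + 1917.0 + 1927.2) / 9 = 17209.3000 / 9 = 1912.1444
CL = X̄̄ = 1912.1444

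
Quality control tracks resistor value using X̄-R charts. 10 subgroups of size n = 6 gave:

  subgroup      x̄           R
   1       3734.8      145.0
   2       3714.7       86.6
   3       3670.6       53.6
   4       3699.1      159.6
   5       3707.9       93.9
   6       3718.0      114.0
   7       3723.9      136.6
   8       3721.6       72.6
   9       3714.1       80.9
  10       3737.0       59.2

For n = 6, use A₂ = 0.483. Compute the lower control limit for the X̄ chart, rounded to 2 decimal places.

X̄̄ = (3734.8 + 3714.7 + 3670.6 + 3699.1 + 3707.9 + 3718.0 + 3723.9 + 3721.6 + 3714.1 + 3737.0) / 10 = 37141.7000 / 10 = 3714.1700
R̄ = (145.0 + 86.6 + 53.6 + 159.6 + 93.9 + 114.0 + 136.6 + 72.6 + 80.9 + 59.2) / 10 = 1002.0000 / 10 = 100.2000
LCL = X̄̄ − A₂·R̄ = 3714.1700 − 0.483 × 100.2000 = 3665.7734

3665.77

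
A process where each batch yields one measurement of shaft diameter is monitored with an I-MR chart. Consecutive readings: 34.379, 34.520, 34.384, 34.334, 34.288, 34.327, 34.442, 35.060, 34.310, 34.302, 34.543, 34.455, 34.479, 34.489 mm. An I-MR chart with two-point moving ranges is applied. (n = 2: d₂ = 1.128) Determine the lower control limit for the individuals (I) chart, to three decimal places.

X̄ = (34.379 + 34.520 + 34.384 + 34.334 + 34.288 + 34.327 + 34.442 + 35.060 + 34.310 + 34.302 + 34.543 + 34.455 + 34.479 + 34.489) / 14 = 34.4509
Moving ranges: 0.141, 0.136, 0.050, 0.046, 0.039, 0.115, 0.618, 0.750, 0.008, 0.241, 0.088, 0.024, 0.010; M̄R̄ = 2.2660 / 13 = 0.1743
LCL = X̄ − 3·M̄R̄/d₂ = 34.4509 − 3 × 0.1743 / 1.128 = 33.9873

33.987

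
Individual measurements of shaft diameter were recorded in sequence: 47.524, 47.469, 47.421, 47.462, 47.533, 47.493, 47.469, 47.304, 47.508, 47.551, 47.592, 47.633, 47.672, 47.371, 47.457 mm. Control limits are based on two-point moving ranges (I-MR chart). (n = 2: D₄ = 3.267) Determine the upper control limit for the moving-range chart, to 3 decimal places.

0.280

Moving ranges: 0.055, 0.048, 0.041, 0.071, 0.040, 0.024, 0.165, 0.204, 0.043, 0.041, 0.041, 0.039, 0.301, 0.086; M̄R̄ = 1.1990 / 14 = 0.0856
UCL_MR = D₄·M̄R̄ = 3.267 × 0.0856 = 0.2798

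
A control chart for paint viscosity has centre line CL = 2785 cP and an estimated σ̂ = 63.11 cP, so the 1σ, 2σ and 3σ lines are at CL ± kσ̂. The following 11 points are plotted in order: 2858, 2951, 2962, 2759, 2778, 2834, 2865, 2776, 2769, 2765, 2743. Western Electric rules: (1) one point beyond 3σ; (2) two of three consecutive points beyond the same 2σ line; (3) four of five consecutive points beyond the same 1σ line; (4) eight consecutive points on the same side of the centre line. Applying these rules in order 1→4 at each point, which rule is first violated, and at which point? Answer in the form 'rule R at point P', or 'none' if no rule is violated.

Zone of each point (C = within 1σ̂, B = 1σ̂–2σ̂, A = 2σ̂–3σ̂, * = beyond 3σ̂; sign = side of CL): 1:+B, 2:+A, 3:+A, 4:-C, 5:-C, 6:+C, 7:+B, 8:-C, 9:-C, 10:-C, 11:-C
Rule 2 (two of three consecutive points beyond the same 2σ limit) is satisfied at point 3.

rule 2 at point 3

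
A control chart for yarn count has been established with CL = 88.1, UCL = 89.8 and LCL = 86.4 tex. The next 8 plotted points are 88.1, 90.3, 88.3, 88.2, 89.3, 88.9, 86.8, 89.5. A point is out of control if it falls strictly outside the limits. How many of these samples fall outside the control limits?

Compare each point to [86.4, 89.8]: sample 2 = 90.3 > UCL.

1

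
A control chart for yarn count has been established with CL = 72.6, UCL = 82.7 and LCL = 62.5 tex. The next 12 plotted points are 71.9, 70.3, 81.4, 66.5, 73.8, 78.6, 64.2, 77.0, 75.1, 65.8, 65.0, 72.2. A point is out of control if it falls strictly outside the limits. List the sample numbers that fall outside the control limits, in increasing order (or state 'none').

All 12 points lie within [62.5, 82.7].

none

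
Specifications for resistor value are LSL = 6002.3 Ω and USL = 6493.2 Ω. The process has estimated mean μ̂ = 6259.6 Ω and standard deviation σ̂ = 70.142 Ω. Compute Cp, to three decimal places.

1.166

Cp = (USL − LSL) / (6σ̂) = (6493.2 − 6002.3) / (6 × 70.142) = 490.9000 / 420.8520 = 1.1664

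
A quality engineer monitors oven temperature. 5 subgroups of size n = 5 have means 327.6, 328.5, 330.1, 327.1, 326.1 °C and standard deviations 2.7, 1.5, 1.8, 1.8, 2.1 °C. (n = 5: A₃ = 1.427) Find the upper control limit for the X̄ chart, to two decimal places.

330.71

X̄̄ = (327.6 + 328.5 + 330.1 + 327.1 + 326.1) / 5 = 327.8800
s̄ = (2.7 + 1.5 + 1.8 + 1.8 + 2.1) / 5 = 1.9800
UCL = X̄̄ + A₃·s̄ = 327.8800 + 1.427 × 1.9800 = 330.7055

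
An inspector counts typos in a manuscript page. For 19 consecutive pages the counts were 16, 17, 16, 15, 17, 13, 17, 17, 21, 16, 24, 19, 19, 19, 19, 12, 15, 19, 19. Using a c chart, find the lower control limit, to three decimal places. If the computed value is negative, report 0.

c̄ = (16 + 17 + 16 + 15 + 17 + 13 + 17 + 17 + 21 + 16 + 24 + 19 + 19 + 19 + 19 + 12 + 15 + 19 + 19) / 19 = 330 / 19 = 17.3684
LCL = c̄ − 3√c̄ = 17.3684 − 3 × 4.1675 = 4.8658

4.866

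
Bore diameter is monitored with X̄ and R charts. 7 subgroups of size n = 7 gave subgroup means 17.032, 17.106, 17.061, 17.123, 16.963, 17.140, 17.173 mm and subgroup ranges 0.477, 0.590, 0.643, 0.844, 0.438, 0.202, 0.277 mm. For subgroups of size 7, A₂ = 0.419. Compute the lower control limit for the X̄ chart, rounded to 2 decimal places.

16.88

X̄̄ = (17.032 + 17.106 + 17.061 + 17.123 + 16.963 + 17.140 + 17.173) / 7 = 119.5980 / 7 = 17.0854
R̄ = (0.477 + 0.590 + 0.643 + 0.844 + 0.438 + 0.202 + 0.277) / 7 = 3.4710 / 7 = 0.4959
LCL = X̄̄ − A₂·R̄ = 17.0854 − 0.419 × 0.4959 = 16.8777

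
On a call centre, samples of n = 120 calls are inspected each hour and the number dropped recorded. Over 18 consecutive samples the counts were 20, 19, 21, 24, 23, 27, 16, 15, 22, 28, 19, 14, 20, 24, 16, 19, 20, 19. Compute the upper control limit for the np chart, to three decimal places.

p̄ = Σdᵢ / (k·n) = 366 / (18 × 120) = 0.16944
UCL = np̄ + 3·√(np̄(1−p̄)) = 20.3333 + 3 × √(20.3333×0.83056) = 20.3333 + 3 × 4.1095 = 32.6618

32.662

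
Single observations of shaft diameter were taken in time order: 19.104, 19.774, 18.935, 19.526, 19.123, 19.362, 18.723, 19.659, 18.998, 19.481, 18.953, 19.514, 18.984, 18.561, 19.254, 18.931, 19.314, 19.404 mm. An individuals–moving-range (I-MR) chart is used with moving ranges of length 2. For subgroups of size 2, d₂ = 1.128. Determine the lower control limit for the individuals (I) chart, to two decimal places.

X̄ = (19.104 + 19.774 + 18.935 + 19.526 + 19.123 + 19.362 + 18.723 + 19.659 + 18.998 + 19.481 + 18.953 + 19.514 + 18.984 + 18.561 + 19.254 + 18.931 + 19.314 + 19.404) / 18 = 19.2000
Moving ranges: 0.670, 0.839, 0.591, 0.403, 0.239, 0.639, 0.936, 0.661, 0.483, 0.528, 0.561, 0.530, 0.423, 0.693, 0.323, 0.383, 0.090; M̄R̄ = 8.9920 / 17 = 0.5289
LCL = X̄ − 3·M̄R̄/d₂ = 19.2000 − 3 × 0.5289 / 1.128 = 17.7932

17.79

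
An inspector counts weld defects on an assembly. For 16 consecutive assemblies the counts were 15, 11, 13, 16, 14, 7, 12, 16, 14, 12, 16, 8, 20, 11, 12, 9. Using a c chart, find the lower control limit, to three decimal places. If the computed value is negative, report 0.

2.110

c̄ = (15 + 11 + 13 + 16 + 14 + 7 + 12 + 16 + 14 + 12 + 16 + 8 + 20 + 11 + 12 + 9) / 16 = 206 / 16 = 12.8750
LCL = c̄ − 3√c̄ = 12.8750 − 3 × 3.5882 = 2.1105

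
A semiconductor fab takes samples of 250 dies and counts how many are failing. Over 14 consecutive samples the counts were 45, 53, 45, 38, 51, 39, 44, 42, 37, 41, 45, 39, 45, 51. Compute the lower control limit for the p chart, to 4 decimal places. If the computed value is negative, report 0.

p̄ = Σdᵢ / (k·n) = 615 / (14 × 250) = 0.17571
LCL = p̄ − 3·√(p̄(1−p̄)/n) = 0.17571 − 3 × 0.02407 = 0.10350

0.1035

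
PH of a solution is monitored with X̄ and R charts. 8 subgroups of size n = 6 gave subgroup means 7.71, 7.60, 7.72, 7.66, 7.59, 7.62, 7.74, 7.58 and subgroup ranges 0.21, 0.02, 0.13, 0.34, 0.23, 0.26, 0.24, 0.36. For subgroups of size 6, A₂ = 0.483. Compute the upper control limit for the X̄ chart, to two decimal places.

X̄̄ = (7.71 + 7.60 + 7.72 + 7.66 + 7.59 + 7.62 + 7.74 + 7.58) / 8 = 61.2200 / 8 = 7.6525
R̄ = (0.21 + 0.02 + 0.13 + 0.34 + 0.23 + 0.26 + 0.24 + 0.36) / 8 = 1.7900 / 8 = 0.2238
UCL = X̄̄ + A₂·R̄ = 7.6525 + 0.483 × 0.2238 = 7.7606

7.76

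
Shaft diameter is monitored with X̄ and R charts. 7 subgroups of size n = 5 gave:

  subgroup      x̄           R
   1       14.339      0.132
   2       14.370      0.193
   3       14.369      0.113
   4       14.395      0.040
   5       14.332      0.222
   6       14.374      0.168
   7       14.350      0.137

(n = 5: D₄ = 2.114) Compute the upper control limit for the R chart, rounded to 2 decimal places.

0.30

R̄ = (0.132 + 0.193 + 0.113 + 0.040 + 0.222 + 0.168 + 0.137) / 7 = 1.0050 / 7 = 0.1436
UCL_R = D₄·R̄ = 2.114 × 0.1436 = 0.3035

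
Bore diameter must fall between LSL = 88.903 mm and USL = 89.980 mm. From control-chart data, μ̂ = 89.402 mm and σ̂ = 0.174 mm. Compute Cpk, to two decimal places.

0.96

Cpu = (USL − μ̂) / (3σ̂) = (89.980 − 89.402) / (3 × 0.174) = 1.1073; Cpl = (μ̂ − LSL) / (3σ̂) = (89.402 − 88.903) / (3 × 0.174) = 0.9559; Cpk = min(Cpu, Cpl) = 0.9559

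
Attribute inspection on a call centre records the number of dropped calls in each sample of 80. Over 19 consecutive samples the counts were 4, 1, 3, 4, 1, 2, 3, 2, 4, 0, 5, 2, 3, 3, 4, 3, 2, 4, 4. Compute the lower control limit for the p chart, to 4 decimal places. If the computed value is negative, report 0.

p̄ = Σdᵢ / (k·n) = 54 / (19 × 80) = 0.03553
LCL = p̄ − 3·√(p̄(1−p̄)/n) = 0.03553 − 3 × 0.02070 = -0.02656 → 0 (negative, so LCL = 0)

0.0000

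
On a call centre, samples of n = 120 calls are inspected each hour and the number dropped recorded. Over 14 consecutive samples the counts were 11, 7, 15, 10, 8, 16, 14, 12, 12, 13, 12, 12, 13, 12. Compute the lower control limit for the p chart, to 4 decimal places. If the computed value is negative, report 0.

p̄ = Σdᵢ / (k·n) = 167 / (14 × 120) = 0.09940
LCL = p̄ − 3·√(p̄(1−p̄)/n) = 0.09940 − 3 × 0.02731 = 0.01746

0.0175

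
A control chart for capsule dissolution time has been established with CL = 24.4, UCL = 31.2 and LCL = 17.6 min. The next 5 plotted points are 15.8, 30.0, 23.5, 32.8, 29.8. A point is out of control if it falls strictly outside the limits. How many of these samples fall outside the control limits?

2

Compare each point to [17.6, 31.2]: sample 1 = 15.8 < LCL; sample 4 = 32.8 > UCL.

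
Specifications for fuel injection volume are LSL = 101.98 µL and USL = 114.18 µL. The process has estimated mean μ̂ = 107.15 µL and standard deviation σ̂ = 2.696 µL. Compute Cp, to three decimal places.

0.754

Cp = (USL − LSL) / (6σ̂) = (114.18 − 101.98) / (6 × 2.696) = 12.2000 / 16.1760 = 0.7542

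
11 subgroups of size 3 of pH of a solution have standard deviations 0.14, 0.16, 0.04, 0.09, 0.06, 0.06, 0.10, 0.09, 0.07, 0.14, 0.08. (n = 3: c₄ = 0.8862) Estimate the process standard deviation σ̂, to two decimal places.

0.11

s̄ = (0.14 + 0.16 + 0.04 + 0.09 + 0.06 + 0.06 + 0.10 + 0.09 + 0.07 + 0.14 + 0.08) / 11 = 0.0936
σ̂ = s̄ / c₄ = 0.0936 / 0.8862 = 0.1057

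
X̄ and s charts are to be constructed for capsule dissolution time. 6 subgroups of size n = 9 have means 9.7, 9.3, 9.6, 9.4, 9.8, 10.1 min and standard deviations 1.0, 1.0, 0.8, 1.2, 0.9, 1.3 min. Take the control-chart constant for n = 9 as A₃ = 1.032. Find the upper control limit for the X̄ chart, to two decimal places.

10.72

X̄̄ = (9.7 + 9.3 + 9.6 + 9.4 + 9.8 + 10.1) / 6 = 9.6500
s̄ = (1.0 + 1.0 + 0.8 + 1.2 + 0.9 + 1.3) / 6 = 1.0333
UCL = X̄̄ + A₃·s̄ = 9.6500 + 1.032 × 1.0333 = 10.7164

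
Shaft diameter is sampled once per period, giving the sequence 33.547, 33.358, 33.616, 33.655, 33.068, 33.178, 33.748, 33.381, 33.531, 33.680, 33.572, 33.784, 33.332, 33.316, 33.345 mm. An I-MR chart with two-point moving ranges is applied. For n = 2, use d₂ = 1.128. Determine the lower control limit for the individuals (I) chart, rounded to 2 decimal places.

32.86

X̄ = (33.547 + 33.358 + 33.616 + 33.655 + 33.068 + 33.178 + 33.748 + 33.381 + 33.531 + 33.680 + 33.572 + 33.784 + 33.332 + 33.316 + 33.345) / 15 = 33.4741
Moving ranges: 0.189, 0.258, 0.039, 0.587, 0.110, 0.570, 0.367, 0.150, 0.149, 0.108, 0.212, 0.452, 0.016, 0.029; M̄R̄ = 3.2360 / 14 = 0.2311
LCL = X̄ − 3·M̄R̄/d₂ = 33.4741 − 3 × 0.2311 / 1.128 = 32.8593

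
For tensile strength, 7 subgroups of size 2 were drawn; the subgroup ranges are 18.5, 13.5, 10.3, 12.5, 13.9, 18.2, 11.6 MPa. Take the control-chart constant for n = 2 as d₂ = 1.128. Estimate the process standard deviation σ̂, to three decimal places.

12.475

R̄ = (18.5 + 13.5 + 10.3 + 12.5 + 13.9 + 18.2 + 11.6) / 7 = 14.0714
σ̂ = R̄ / d₂ = 14.0714 / 1.128 = 12.4747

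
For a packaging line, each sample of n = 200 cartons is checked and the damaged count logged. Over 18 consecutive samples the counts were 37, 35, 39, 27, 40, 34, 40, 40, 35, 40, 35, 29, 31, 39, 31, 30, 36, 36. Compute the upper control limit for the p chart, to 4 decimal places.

p̄ = Σdᵢ / (k·n) = 634 / (18 × 200) = 0.17611
UCL = p̄ + 3·√(p̄(1−p̄)/n) = 0.17611 + 3 × √(0.17611×0.82389/200) = 0.17611 + 3 × 0.02693 = 0.25692

0.2569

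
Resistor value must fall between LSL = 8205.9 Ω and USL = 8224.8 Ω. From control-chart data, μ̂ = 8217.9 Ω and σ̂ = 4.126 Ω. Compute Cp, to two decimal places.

Cp = (USL − LSL) / (6σ̂) = (8224.8 − 8205.9) / (6 × 4.126) = 18.9000 / 24.7560 = 0.7635

0.76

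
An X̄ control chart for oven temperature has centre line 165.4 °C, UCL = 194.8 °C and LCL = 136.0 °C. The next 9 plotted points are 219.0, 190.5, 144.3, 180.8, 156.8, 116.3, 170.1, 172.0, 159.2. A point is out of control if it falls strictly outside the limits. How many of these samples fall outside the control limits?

Compare each point to [136.0, 194.8]: sample 1 = 219.0 > UCL; sample 6 = 116.3 < LCL.

2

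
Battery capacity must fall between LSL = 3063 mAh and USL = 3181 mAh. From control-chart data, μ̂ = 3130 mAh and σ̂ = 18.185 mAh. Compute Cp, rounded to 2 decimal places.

1.08

Cp = (USL − LSL) / (6σ̂) = (3181 − 3063) / (6 × 18.185) = 118.0000 / 109.1100 = 1.0815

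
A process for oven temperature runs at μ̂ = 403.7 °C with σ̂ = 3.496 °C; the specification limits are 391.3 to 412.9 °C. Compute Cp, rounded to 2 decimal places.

Cp = (USL − LSL) / (6σ̂) = (412.9 − 391.3) / (6 × 3.496) = 21.6000 / 20.9760 = 1.0297

1.03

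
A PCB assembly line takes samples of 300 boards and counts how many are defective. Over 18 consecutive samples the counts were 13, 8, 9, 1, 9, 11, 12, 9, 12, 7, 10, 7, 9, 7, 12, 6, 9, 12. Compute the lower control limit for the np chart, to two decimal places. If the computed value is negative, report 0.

0.17

p̄ = Σdᵢ / (k·n) = 163 / (18 × 300) = 0.03019
LCL = np̄ − 3·√(np̄(1−p̄)) = 9.0556 − 3 × 2.9635 = 0.1651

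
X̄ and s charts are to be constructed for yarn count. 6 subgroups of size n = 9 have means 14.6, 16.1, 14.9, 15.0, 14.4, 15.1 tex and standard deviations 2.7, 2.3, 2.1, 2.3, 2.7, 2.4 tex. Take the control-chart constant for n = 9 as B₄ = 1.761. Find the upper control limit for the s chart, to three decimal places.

s̄ = (2.7 + 2.3 + 2.1 + 2.3 + 2.7 + 2.4) / 6 = 2.4167
UCL_s = B₄·s̄ = 1.761 × 2.4167 = 4.2557

4.256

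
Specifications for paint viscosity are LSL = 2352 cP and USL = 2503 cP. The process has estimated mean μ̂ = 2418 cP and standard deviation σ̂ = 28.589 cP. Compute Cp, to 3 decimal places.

0.880

Cp = (USL − LSL) / (6σ̂) = (2503 − 2352) / (6 × 28.589) = 151.0000 / 171.5340 = 0.8803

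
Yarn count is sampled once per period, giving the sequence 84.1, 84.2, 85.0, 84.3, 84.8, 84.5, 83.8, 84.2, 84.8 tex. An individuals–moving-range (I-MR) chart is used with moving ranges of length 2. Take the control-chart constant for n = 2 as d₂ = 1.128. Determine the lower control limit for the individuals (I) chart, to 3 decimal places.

X̄ = (84.1 + 84.2 + 85.0 + 84.3 + 84.8 + 84.5 + 83.8 + 84.2 + 84.8) / 9 = 84.4111
Moving ranges: 0.1, 0.8, 0.7, 0.5, 0.3, 0.7, 0.4, 0.6; M̄R̄ = 4.1000 / 8 = 0.5125
LCL = X̄ − 3·M̄R̄/d₂ = 84.4111 − 3 × 0.5125 / 1.128 = 83.0481

83.048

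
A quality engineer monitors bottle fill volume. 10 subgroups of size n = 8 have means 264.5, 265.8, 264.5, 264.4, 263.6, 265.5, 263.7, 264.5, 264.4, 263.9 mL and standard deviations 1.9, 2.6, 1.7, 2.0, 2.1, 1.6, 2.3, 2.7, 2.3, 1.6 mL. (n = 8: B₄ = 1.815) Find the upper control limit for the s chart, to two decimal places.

s̄ = (1.9 + 2.6 + 1.7 + 2.0 + 2.1 + 1.6 + 2.3 + 2.7 + 2.3 + 1.6) / 10 = 2.0800
UCL_s = B₄·s̄ = 1.815 × 2.0800 = 3.7752

3.78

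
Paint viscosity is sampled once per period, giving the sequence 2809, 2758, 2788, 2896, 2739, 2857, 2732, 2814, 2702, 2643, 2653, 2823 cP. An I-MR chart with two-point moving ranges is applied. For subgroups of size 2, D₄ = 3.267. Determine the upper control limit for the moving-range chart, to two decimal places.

Moving ranges: 51, 30, 108, 157, 118, 125, 82, 112, 59, 10, 170; M̄R̄ = 1022.0000 / 11 = 92.9091
UCL_MR = D₄·M̄R̄ = 3.267 × 92.9091 = 303.5340

303.53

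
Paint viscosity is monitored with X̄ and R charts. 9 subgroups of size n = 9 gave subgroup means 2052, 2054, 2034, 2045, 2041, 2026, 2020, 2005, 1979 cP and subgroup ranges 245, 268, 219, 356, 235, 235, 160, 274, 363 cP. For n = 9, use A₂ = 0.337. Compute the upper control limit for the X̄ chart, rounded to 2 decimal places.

2116.63

X̄̄ = (2052 + 2054 + 2034 + 2045 + 2041 + 2026 + 2020 + 2005 + 1979) / 9 = 18256.0000 / 9 = 2028.4444
R̄ = (245 + 268 + 219 + 356 + 235 + 235 + 160 + 274 + 363) / 9 = 2355.0000 / 9 = 261.6667
UCL = X̄̄ + A₂·R̄ = 2028.4444 + 0.337 × 261.6667 = 2116.6261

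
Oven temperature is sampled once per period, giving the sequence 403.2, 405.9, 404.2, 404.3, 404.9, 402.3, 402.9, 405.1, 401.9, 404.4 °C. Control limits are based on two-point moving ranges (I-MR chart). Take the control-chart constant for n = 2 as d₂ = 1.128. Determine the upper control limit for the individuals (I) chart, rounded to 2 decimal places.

408.70

X̄ = (403.2 + 405.9 + 404.2 + 404.3 + 404.9 + 402.3 + 402.9 + 405.1 + 401.9 + 404.4) / 10 = 403.9100
Moving ranges: 2.7, 1.7, 0.1, 0.6, 2.6, 0.6, 2.2, 3.2, 2.5; M̄R̄ = 16.2000 / 9 = 1.8000
UCL = X̄ + 3·M̄R̄/d₂ = 403.9100 + 3 × 1.8000 / 1.128 = 408.6972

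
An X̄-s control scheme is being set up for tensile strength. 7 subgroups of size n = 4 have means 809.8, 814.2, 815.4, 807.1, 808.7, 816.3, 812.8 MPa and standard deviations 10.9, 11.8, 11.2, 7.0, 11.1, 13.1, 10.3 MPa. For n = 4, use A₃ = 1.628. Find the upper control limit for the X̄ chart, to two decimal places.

829.58

X̄̄ = (809.8 + 814.2 + 815.4 + 807.1 + 808.7 + 816.3 + 812.8) / 7 = 812.0429
s̄ = (10.9 + 11.8 + 11.2 + 7.0 + 11.1 + 13.1 + 10.3) / 7 = 10.7714
UCL = X̄̄ + A₃·s̄ = 812.0429 + 1.628 × 10.7714 = 829.5787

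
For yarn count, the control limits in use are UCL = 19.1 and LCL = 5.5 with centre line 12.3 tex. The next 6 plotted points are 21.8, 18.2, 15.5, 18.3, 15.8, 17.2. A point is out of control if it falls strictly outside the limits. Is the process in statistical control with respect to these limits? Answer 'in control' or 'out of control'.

out of control

Compare each point to [5.5, 19.1]: sample 1 = 21.8 > UCL.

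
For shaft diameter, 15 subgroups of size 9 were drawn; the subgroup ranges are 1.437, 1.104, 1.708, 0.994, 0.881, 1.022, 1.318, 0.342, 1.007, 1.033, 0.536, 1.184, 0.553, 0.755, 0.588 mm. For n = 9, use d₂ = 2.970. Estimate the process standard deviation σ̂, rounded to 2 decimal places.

0.32

R̄ = (1.437 + 1.104 + 1.708 + 0.994 + 0.881 + 1.022 + 1.318 + 0.342 + 1.007 + 1.033 + 0.536 + 1.184 + 0.553 + 0.755 + 0.588) / 15 = 0.9641
σ̂ = R̄ / d₂ = 0.9641 / 2.970 = 0.3246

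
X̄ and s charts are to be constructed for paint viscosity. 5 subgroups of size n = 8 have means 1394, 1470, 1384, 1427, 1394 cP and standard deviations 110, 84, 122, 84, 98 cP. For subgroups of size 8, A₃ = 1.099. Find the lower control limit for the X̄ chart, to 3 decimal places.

1304.340

X̄̄ = (1394 + 1470 + 1384 + 1427 + 1394) / 5 = 1413.8000
s̄ = (110 + 84 + 122 + 84 + 98) / 5 = 99.6000
LCL = X̄̄ − A₃·s̄ = 1413.8000 − 1.099 × 99.6000 = 1304.3396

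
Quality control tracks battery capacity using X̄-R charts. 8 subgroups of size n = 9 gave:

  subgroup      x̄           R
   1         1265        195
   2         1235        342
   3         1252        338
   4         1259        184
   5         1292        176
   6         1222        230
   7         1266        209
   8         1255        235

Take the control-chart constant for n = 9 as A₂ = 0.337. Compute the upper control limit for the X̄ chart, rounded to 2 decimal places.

1336.17

X̄̄ = (1265 + 1235 + 1252 + 1259 + 1292 + 1222 + 1266 + 1255) / 8 = 10046.0000 / 8 = 1255.7500
R̄ = (195 + 342 + 338 + 184 + 176 + 230 + 209 + 235) / 8 = 1909.0000 / 8 = 238.6250
UCL = X̄̄ + A₂·R̄ = 1255.7500 + 0.337 × 238.6250 = 1336.1666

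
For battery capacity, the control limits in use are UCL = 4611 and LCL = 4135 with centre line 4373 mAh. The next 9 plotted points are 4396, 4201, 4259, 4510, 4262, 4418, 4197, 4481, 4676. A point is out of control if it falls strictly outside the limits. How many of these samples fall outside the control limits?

1

Compare each point to [4135, 4611]: sample 9 = 4676 > UCL.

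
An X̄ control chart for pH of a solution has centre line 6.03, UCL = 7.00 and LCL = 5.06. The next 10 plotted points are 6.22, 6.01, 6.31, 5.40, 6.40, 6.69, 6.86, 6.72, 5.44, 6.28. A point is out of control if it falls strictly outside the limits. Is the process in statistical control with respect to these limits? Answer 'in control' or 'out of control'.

All 10 points lie within [5.06, 7.00].

in control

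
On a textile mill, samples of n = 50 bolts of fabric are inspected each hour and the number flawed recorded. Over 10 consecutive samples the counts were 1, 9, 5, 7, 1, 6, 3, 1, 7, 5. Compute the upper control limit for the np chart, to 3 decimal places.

p̄ = Σdᵢ / (k·n) = 45 / (10 × 50) = 0.09000
UCL = np̄ + 3·√(np̄(1−p̄)) = 4.5000 + 3 × √(4.5000×0.91000) = 4.5000 + 3 × 2.0236 = 10.5708

10.571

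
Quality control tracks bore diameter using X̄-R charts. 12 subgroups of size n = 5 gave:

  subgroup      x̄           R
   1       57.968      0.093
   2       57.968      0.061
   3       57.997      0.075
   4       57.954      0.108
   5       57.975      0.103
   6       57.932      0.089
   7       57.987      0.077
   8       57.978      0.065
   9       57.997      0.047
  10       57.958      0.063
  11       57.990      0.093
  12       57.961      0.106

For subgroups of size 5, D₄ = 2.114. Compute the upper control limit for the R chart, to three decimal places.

R̄ = (0.093 + 0.061 + 0.075 + 0.108 + 0.103 + 0.089 + 0.077 + 0.065 + 0.047 + 0.063 + 0.093 + 0.106) / 12 = 0.9800 / 12 = 0.0817
UCL_R = D₄·R̄ = 2.114 × 0.0817 = 0.1726

0.173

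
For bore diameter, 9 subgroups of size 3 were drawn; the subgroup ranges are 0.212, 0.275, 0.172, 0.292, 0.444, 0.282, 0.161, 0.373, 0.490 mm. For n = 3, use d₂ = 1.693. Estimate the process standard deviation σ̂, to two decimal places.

0.18

R̄ = (0.212 + 0.275 + 0.172 + 0.292 + 0.444 + 0.282 + 0.161 + 0.373 + 0.490) / 9 = 0.3001
σ̂ = R̄ / d₂ = 0.3001 / 1.693 = 0.1773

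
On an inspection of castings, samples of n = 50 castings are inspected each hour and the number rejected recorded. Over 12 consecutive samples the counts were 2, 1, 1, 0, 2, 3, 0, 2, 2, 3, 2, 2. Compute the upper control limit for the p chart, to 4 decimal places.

p̄ = Σdᵢ / (k·n) = 20 / (12 × 50) = 0.03333
UCL = p̄ + 3·√(p̄(1−p̄)/n) = 0.03333 + 3 × √(0.03333×0.96667/50) = 0.03333 + 3 × 0.02539 = 0.10949

0.1095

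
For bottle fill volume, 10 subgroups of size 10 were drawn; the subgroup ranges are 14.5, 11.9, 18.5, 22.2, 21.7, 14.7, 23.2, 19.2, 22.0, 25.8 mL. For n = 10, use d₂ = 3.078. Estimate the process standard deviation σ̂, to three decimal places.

R̄ = (14.5 + 11.9 + 18.5 + 22.2 + 21.7 + 14.7 + 23.2 + 19.2 + 22.0 + 25.8) / 10 = 19.3700
σ̂ = R̄ / d₂ = 19.3700 / 3.078 = 6.2930

6.293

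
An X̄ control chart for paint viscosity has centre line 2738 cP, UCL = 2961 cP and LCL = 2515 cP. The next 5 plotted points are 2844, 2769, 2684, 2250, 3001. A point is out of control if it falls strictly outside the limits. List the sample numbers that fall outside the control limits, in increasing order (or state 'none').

4, 5

Compare each point to [2515, 2961]: sample 4 = 2250 < LCL; sample 5 = 3001 > UCL.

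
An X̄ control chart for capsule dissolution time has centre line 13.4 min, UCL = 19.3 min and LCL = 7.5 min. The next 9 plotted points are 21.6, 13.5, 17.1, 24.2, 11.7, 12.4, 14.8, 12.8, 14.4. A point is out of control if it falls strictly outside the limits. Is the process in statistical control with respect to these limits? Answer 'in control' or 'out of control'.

Compare each point to [7.5, 19.3]: sample 1 = 21.6 > UCL; sample 4 = 24.2 > UCL.

out of control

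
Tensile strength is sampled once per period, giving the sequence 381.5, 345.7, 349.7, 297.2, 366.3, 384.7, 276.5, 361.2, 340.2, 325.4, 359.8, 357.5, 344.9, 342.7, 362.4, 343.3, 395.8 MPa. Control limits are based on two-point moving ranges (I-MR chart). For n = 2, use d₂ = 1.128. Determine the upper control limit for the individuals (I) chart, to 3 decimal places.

X̄ = (381.5 + 345.7 + 349.7 + 297.2 + 366.3 + 384.7 + 276.5 + 361.2 + 340.2 + 325.4 + 359.8 + 357.5 + 344.9 + 342.7 + 362.4 + 343.3 + 395.8) / 17 = 349.1059
Moving ranges: 35.8, 4.0, 52.5, 69.1, 18.4, 108.2, 84.7, 21.0, 14.8, 34.4, 2.3, 12.6, 2.2, 19.7, 19.1, 52.5; M̄R̄ = 551.3000 / 16 = 34.4562
UCL = X̄ + 3·M̄R̄/d₂ = 349.1059 + 3 × 34.4562 / 1.128 = 440.7448

440.745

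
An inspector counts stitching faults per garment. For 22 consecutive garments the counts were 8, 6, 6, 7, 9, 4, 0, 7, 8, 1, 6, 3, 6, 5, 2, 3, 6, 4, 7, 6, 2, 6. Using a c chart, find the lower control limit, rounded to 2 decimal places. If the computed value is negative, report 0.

c̄ = (8 + 6 + 6 + 7 + 9 + 4 + 0 + 7 + 8 + 1 + 6 + 3 + 6 + 5 + 2 + 3 + 6 + 4 + 7 + 6 + 2 + 6) / 22 = 112 / 22 = 5.0909
LCL = c̄ − 3√c̄ = 5.0909 − 3 × 2.2563 = -1.6780 → 0 (cannot be negative)

0.00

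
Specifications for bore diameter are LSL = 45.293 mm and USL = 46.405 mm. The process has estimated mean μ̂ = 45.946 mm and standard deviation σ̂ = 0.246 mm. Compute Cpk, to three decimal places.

0.622

Cpu = (USL − μ̂) / (3σ̂) = (46.405 − 45.946) / (3 × 0.246) = 0.6220; Cpl = (μ̂ − LSL) / (3σ̂) = (45.946 − 45.293) / (3 × 0.246) = 0.8848; Cpk = min(Cpu, Cpl) = 0.6220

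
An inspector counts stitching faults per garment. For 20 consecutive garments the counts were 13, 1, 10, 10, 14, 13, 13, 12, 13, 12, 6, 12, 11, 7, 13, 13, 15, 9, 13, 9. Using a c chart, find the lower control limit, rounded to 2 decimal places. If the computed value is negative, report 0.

1.02

c̄ = (13 + 1 + 10 + 10 + 14 + 13 + 13 + 12 + 13 + 12 + 6 + 12 + 11 + 7 + 13 + 13 + 15 + 9 + 13 + 9) / 20 = 219 / 20 = 10.9500
LCL = c̄ − 3√c̄ = 10.9500 − 3 × 3.3091 = 1.0228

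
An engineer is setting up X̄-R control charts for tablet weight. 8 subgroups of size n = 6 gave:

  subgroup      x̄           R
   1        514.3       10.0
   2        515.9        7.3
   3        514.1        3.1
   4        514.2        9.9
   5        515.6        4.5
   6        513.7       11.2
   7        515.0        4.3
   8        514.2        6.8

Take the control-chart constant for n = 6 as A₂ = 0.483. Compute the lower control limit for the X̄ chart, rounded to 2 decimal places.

511.18

X̄̄ = (514.3 + 515.9 + 514.1 + 514.2 + 515.6 + 513.7 + 515.0 + 514.2) / 8 = 4117.0000 / 8 = 514.6250
R̄ = (10.0 + 7.3 + 3.1 + 9.9 + 4.5 + 11.2 + 4.3 + 6.8) / 8 = 57.1000 / 8 = 7.1375
LCL = X̄̄ − A₂·R̄ = 514.6250 − 0.483 × 7.1375 = 511.1776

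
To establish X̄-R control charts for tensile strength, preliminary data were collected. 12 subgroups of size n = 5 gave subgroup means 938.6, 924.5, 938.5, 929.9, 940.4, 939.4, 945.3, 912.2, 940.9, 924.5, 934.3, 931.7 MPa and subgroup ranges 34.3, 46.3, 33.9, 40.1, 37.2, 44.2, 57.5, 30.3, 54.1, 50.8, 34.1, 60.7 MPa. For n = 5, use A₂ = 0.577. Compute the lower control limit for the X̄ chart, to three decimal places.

908.178

X̄̄ = (938.6 + 924.5 + 938.5 + 929.9 + 940.4 + 939.4 + 945.3 + 912.2 + 940.9 + 924.5 + 934.3 + 931.7) / 12 = 11200.2000 / 12 = 933.3500
R̄ = (34.3 + 46.3 + 33.9 + 40.1 + 37.2 + 44.2 + 57.5 + 30.3 + 54.1 + 50.8 + 34.1 + 60.7) / 12 = 523.5000 / 12 = 43.6250
LCL = X̄̄ − A₂·R̄ = 933.3500 − 0.577 × 43.6250 = 908.1784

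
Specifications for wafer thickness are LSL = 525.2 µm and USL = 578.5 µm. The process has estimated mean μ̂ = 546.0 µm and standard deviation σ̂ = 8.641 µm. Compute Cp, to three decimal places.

Cp = (USL − LSL) / (6σ̂) = (578.5 − 525.2) / (6 × 8.641) = 53.3000 / 51.8460 = 1.0280

1.028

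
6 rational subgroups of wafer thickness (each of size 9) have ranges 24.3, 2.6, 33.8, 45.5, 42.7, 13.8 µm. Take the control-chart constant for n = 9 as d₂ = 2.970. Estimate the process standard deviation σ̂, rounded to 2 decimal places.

9.13

R̄ = (24.3 + 2.6 + 33.8 + 45.5 + 42.7 + 13.8) / 6 = 27.1167
σ̂ = R̄ / d₂ = 27.1167 / 2.970 = 9.1302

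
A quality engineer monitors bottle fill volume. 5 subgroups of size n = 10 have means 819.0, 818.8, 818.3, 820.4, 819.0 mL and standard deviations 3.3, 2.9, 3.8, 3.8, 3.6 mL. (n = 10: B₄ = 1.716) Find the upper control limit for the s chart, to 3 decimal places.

5.972

s̄ = (3.3 + 2.9 + 3.8 + 3.8 + 3.6) / 5 = 3.4800
UCL_s = B₄·s̄ = 1.716 × 3.4800 = 5.9717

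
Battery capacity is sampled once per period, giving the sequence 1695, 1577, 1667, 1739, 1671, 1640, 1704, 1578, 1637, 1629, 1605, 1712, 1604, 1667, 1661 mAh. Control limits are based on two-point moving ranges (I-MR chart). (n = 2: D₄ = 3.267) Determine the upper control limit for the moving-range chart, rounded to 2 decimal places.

220.29

Moving ranges: 118, 90, 72, 68, 31, 64, 126, 59, 8, 24, 107, 108, 63, 6; M̄R̄ = 944.0000 / 14 = 67.4286
UCL_MR = D₄·M̄R̄ = 3.267 × 67.4286 = 220.2891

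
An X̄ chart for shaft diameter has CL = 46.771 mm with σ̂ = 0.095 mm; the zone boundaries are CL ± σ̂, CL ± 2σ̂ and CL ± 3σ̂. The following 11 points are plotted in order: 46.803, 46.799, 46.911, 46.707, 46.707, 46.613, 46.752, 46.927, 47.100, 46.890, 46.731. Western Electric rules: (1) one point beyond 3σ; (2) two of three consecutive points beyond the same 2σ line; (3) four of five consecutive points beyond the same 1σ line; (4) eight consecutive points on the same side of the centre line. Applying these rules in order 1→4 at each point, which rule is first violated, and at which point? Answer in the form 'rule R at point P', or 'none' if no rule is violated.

Zone of each point (C = within 1σ̂, B = 1σ̂–2σ̂, A = 2σ̂–3σ̂, * = beyond 3σ̂; sign = side of CL): 1:+C, 2:+C, 3:+B, 4:-C, 5:-C, 6:-B, 7:-C, 8:+B, 9:+*, 10:+B, 11:-C
Rule 1 (one point beyond the 3σ limits) is satisfied at point 9.

rule 1 at point 9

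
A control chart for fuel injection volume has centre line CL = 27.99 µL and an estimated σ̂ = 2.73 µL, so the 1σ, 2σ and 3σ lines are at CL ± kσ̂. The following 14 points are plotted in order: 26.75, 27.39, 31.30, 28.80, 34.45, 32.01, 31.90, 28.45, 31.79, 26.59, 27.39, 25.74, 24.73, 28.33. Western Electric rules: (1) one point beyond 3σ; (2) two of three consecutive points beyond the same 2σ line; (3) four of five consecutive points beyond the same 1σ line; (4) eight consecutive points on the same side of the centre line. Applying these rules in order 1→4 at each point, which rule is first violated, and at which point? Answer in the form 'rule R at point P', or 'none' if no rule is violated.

Zone of each point (C = within 1σ̂, B = 1σ̂–2σ̂, A = 2σ̂–3σ̂, * = beyond 3σ̂; sign = side of CL): 1:-C, 2:-C, 3:+B, 4:+C, 5:+A, 6:+B, 7:+B, 8:+C, 9:+B, 10:-C, 11:-C, 12:-C, 13:-B, 14:+C
Rule 3 (four of five consecutive points beyond the same 1σ limit) is satisfied at point 7.

rule 3 at point 7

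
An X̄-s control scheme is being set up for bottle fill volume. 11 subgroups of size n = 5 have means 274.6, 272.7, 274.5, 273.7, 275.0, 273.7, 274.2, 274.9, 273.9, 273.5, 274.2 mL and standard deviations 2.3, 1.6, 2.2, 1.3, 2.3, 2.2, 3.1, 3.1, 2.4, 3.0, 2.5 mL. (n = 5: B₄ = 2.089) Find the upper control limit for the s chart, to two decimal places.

s̄ = (2.3 + 1.6 + 2.2 + 1.3 + 2.3 + 2.2 + 3.1 + 3.1 + 2.4 + 3.0 + 2.5) / 11 = 2.3636
UCL_s = B₄·s̄ = 2.089 × 2.3636 = 4.9376

4.94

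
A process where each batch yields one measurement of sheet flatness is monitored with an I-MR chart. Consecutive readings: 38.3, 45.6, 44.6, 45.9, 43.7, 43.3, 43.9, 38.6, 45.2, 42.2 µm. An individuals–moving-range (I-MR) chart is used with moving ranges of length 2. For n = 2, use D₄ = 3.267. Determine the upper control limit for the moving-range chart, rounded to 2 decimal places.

10.06

Moving ranges: 7.3, 1.0, 1.3, 2.2, 0.4, 0.6, 5.3, 6.6, 3.0; M̄R̄ = 27.7000 / 9 = 3.0778
UCL_MR = D₄·M̄R̄ = 3.267 × 3.0778 = 10.0551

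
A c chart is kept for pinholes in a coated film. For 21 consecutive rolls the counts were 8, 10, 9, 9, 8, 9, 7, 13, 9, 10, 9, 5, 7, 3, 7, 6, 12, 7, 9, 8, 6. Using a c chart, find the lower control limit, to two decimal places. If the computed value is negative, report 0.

0.00

c̄ = (8 + 10 + 9 + 9 + 8 + 9 + 7 + 13 + 9 + 10 + 9 + 5 + 7 + 3 + 7 + 6 + 12 + 7 + 9 + 8 + 6) / 21 = 171 / 21 = 8.1429
LCL = c̄ − 3√c̄ = 8.1429 − 3 × 2.8536 = -0.4179 → 0 (cannot be negative)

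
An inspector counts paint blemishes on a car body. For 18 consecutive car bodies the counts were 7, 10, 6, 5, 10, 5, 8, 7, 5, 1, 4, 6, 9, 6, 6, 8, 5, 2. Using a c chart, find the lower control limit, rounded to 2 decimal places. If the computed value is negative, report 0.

0.00

c̄ = (7 + 10 + 6 + 5 + 10 + 5 + 8 + 7 + 5 + 1 + 4 + 6 + 9 + 6 + 6 + 8 + 5 + 2) / 18 = 110 / 18 = 6.1111
LCL = c̄ − 3√c̄ = 6.1111 − 3 × 2.4721 = -1.3051 → 0 (cannot be negative)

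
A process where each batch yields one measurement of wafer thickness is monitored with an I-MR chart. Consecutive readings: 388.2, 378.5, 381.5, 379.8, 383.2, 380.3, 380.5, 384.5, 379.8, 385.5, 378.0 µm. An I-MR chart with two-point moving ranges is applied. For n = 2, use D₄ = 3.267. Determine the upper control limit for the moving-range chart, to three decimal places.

Moving ranges: 9.7, 3.0, 1.7, 3.4, 2.9, 0.2, 4.0, 4.7, 5.7, 7.5; M̄R̄ = 42.8000 / 10 = 4.2800
UCL_MR = D₄·M̄R̄ = 3.267 × 4.2800 = 13.9828

13.983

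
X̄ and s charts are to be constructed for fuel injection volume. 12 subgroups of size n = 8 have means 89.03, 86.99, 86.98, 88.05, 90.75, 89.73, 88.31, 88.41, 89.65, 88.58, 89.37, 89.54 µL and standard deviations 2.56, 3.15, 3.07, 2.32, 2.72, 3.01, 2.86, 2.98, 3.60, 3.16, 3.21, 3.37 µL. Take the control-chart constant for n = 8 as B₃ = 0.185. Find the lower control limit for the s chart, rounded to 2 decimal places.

0.56

s̄ = (2.56 + 3.15 + 3.07 + 2.32 + 2.72 + 3.01 + 2.86 + 2.98 + 3.60 + 3.16 + 3.21 + 3.37) / 12 = 3.0008
LCL_s = B₃·s̄ = 0.185 × 3.0008 = 0.5552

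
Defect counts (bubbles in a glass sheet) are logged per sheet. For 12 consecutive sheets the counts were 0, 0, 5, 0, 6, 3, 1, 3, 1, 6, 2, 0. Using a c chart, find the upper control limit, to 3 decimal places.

6.750

c̄ = (0 + 0 + 5 + 0 + 6 + 3 + 1 + 3 + 1 + 6 + 2 + 0) / 12 = 27 / 12 = 2.2500
UCL = c̄ + 3√c̄ = 2.2500 + 3 × √2.2500 = 2.2500 + 3 × 1.5000 = 6.7500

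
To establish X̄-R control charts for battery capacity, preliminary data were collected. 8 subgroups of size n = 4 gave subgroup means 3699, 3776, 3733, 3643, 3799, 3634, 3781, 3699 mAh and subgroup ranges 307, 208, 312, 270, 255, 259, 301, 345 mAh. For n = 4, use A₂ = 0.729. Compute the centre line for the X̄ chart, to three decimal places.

X̄̄ = (3699 + 3776 + 3733 + 3643 + 3799 + 3634 + 3781 + 3699) / 8 = 29764.0000 / 8 = 3720.5000
CL = X̄̄ = 3720.5000

3720.500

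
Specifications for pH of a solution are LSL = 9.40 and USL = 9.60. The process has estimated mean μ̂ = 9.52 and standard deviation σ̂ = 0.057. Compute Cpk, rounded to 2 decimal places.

0.47

Cpu = (USL − μ̂) / (3σ̂) = (9.60 − 9.52) / (3 × 0.057) = 0.4678; Cpl = (μ̂ − LSL) / (3σ̂) = (9.52 − 9.40) / (3 × 0.057) = 0.7018; Cpk = min(Cpu, Cpl) = 0.4678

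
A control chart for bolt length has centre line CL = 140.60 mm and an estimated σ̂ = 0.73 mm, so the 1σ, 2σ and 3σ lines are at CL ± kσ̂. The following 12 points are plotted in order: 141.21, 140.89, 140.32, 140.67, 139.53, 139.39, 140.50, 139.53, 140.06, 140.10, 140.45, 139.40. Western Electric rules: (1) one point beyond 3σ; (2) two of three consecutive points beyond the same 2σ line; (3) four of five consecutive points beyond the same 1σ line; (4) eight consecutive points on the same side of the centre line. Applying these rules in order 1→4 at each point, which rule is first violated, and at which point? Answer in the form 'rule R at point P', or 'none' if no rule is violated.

rule 4 at point 12

Zone of each point (C = within 1σ̂, B = 1σ̂–2σ̂, A = 2σ̂–3σ̂, * = beyond 3σ̂; sign = side of CL): 1:+C, 2:+C, 3:-C, 4:+C, 5:-B, 6:-B, 7:-C, 8:-B, 9:-C, 10:-C, 11:-C, 12:-B
Rule 4 (eight consecutive points on the same side of the centre line) is satisfied at point 12.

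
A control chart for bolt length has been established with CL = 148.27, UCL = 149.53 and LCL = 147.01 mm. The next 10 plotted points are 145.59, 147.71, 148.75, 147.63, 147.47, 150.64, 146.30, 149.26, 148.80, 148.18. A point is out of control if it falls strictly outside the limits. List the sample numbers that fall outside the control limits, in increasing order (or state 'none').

Compare each point to [147.01, 149.53]: sample 1 = 145.59 < LCL; sample 6 = 150.64 > UCL; sample 7 = 146.30 < LCL.

1, 6, 7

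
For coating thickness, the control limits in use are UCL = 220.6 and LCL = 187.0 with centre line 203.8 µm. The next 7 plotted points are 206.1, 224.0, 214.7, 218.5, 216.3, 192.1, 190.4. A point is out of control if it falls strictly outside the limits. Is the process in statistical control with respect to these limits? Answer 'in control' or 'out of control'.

out of control

Compare each point to [187.0, 220.6]: sample 2 = 224.0 > UCL.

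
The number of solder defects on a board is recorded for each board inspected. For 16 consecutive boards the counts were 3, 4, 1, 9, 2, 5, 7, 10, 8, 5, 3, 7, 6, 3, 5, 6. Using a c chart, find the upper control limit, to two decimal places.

c̄ = (3 + 4 + 1 + 9 + 2 + 5 + 7 + 10 + 8 + 5 + 3 + 7 + 6 + 3 + 5 + 6) / 16 = 84 / 16 = 5.2500
UCL = c̄ + 3√c̄ = 5.2500 + 3 × √5.2500 = 5.2500 + 3 × 2.2913 = 12.1239

12.12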